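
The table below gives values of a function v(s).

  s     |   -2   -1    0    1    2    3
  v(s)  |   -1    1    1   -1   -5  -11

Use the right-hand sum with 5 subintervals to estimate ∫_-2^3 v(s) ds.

Δs = 1.
Sum = 1·[1 + 1 + (-1) + (-5) + (-11)] = -15.

-15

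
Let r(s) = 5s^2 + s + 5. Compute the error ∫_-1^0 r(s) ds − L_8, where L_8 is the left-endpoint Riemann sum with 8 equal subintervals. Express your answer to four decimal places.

Exact integral: ∫_-1^0 r(s) ds ≈ 6.166667.
L_8 = 6.4296875.
Error ≈ 6.166667 − 6.4296875 ≈ -0.2630.

-0.2630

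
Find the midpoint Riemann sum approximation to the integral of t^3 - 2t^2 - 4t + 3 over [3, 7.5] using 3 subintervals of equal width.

Δt = (7.5 − 3)/3 = 1.5.
Midpoints: 3.75, 5.25, 6.75.
f(3.75) = 12.609375, f(5.25) = 71.578125, f(6.75) = 192.421875.
Sum = Δt · [f(3.75) + f(5.25) + f(6.75)].
Sum = 414.9140625.

414.9140625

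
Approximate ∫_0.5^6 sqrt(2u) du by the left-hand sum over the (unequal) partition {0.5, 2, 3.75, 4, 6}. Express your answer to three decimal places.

Subinterval widths: 1.5, 1.75, 0.25, 2.
Left endpoints: 0.5, 2, 3.75, 4.
f(0.5) ≈ 1.000, f(2) ≈ 2.000, f(3.75) ≈ 2.739, f(4) ≈ 2.828.
Sum = Σ Δu_i · f(u_i).
Sum ≈ 11.342.

11.342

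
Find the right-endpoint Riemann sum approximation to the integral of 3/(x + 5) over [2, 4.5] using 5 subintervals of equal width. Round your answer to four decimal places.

0.8885

Δx = (4.5 − 2)/5 = 0.5.
Right endpoints: 2.5, 3, 3.5, 4, 4.5.
f(2.5) = 0.4, f(3) = 0.375, f(3.5) = 6/17, f(4) = 1/3, f(4.5) = 6/19.
Sum = Δx · [f(2.5) + f(3) + f(3.5) + f(4) + f(4.5)].
Sum ≈ 0.8885.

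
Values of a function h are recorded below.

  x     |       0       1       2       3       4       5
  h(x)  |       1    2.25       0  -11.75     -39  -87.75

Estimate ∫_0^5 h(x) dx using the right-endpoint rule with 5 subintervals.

Δx = 1.
Sum = 1·[2.25 + 0 + (-11.75) + (-39) + (-87.75)] = -136.25.

-136.25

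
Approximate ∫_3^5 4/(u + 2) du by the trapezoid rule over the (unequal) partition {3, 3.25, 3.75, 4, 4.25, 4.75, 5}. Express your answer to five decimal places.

Subinterval widths: 0.25, 0.5, 0.25, 0.25, 0.5, 0.25.
f(3) = 0.8, f(3.25) = 16/21, f(3.75) = 16/23, f(4) = 2/3, f(4.25) = 0.64, f(4.75) = 16/27, f(5) = 4/7.
On each subinterval the trapezoid contributes (Δu_i/2)·[f(u_{i-1}) + f(u_i)].
Sum ≈ 1.34690.

1.34690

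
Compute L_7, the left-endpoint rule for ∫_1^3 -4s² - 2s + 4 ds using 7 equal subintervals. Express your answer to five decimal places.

-29.63265

Δs = (3 − 1)/7 = 2/7.
Left endpoints: 1, 9/7, 11/7, 13/7, 15/7, 17/7, 19/7.
f(1) = -2, f(9/7) = -254/49, f(11/7) = -442/49, f(13/7) = -662/49, f(15/7) = -914/49, f(17/7) = -1198/49, f(19/7) = -1514/49.
Sum = Δs · [f(1) + f(9/7) + f(11/7) + ...].
Sum ≈ -29.63265.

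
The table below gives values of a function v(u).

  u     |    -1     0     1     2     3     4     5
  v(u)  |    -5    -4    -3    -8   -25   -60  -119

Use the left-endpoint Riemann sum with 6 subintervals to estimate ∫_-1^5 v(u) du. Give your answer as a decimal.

Δu = 1.
Sum = 1·[(-5) + (-4) + (-3) + (-8) + (-25) + (-60)] = -105.

-105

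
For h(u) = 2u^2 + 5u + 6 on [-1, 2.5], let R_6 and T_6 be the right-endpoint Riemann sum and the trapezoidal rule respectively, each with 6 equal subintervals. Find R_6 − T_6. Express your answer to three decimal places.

R_6 ≈ 53.77199.
T_6 ≈ 45.60532.
R_6 − T_6 ≈ 8.167.

8.167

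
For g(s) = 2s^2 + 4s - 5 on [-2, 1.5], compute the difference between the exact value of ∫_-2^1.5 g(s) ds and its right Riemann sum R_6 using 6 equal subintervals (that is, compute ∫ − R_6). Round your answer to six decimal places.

Exact integral: ∫_-2^1.5 g(s) ds ≈ -13.41666667.
R_6 ≈ -9.95717593.
Error ≈ -13.41666667 − (-9.95717593) ≈ -3.459491.

-3.459491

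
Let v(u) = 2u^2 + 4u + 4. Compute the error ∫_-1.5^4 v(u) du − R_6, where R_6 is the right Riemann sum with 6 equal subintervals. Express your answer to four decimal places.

-24.2280

Exact integral: ∫_-1.5^4 v(u) du ≈ 94.416667.
R_6 ≈ 118.644676.
Error ≈ 94.416667 − 118.644676 ≈ -24.2280.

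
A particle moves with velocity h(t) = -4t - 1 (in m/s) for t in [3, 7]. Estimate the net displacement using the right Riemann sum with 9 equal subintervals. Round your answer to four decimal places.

-87.5556

Δt = (7 − 3)/9 = 4/9.
Right endpoints: 31/9, 35/9, 13/3, 43/9, 47/9, 17/3, 55/9, 59/9, 7.
h(31/9) = -133/9, h(35/9) = -149/9, h(13/3) = -55/3, h(43/9) = -181/9, h(47/9) = -197/9, h(17/3) = -71/3, h(55/9) = -229/9, h(59/9) = -245/9, h(7) = -29.
Sum = Δt · [h(31/9) + h(35/9) + h(13/3) + ...].
Sum ≈ -87.5556.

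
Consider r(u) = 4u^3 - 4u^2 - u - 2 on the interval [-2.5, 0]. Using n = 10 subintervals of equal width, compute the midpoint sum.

Δu = (0 − (-2.5))/10 = 0.25.
Midpoints: -2.375, -2.125, -1.875, -1.625, -1.375, -1.125, -0.875, -0.625, -0.375, -0.125.
r(-2.375) = -75.7734375, r(-2.125) = -56.3203125, r(-1.875) = -40.5546875, r(-1.625) = -28.1015625, r(-1.375) = -18.5859375, r(-1.125) = -11.6328125, r(-0.875) = -6.8671875, r(-0.625) = -3.9140625, r(-0.375) = -2.3984375, r(-0.125) = -1.9453125.
Sum = Δu · [r(-2.375) + r(-2.125) + r(-1.875) + ...].
Sum = -61.5234375.

-61.5234375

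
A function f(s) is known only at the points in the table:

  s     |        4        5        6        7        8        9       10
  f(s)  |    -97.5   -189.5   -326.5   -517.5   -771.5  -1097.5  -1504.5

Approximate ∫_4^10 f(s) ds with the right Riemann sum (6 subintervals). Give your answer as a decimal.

-4407

Δs = 1.
Sum = 1·[(-189.5) + (-326.5) + (-517.5) + (-771.5) + (-1097.5) + (-1504.5)] = -4407.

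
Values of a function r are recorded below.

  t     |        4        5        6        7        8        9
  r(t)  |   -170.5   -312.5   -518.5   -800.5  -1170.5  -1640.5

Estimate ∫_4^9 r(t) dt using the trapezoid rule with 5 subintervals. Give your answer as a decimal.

-3707.5

Δt = 1.
T_5 = (1/2)·[(-170.5) + 2·(-312.5) + 2·(-518.5) + 2·(-800.5) + 2·(-1170.5) + (-1640.5)] = -3707.5.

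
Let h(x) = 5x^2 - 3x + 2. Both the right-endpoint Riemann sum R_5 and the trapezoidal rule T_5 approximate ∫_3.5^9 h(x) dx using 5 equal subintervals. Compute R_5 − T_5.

R_5 = 1236.95.
T_5 = 1056.9625.
R_5 − T_5 = 179.9875.

179.9875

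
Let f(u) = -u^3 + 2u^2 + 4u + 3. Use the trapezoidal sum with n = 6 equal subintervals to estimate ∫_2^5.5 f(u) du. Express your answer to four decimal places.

Δu = (5.5 − 2)/6 = 7/12.
f(2) = 11, f(31/12) = 16313/1728, f(19/6) = 857/216, f(3.75) = -6.609375, f(13/3) = -634/27, f(59/12) = -82667/1728, f(5.5) = -80.875.
T_6 = (Δu/2)·[f(u_0) + 2f(u_1) + ... + 2f(u_{5}) + f(u_6)].
Sum ≈ -58.0184.

-58.0184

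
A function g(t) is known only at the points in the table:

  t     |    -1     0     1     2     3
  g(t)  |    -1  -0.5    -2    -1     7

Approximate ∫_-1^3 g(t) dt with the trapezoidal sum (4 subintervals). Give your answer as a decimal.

-0.5

Δt = 1.
T_4 = (1/2)·[(-1) + 2·(-0.5) + 2·(-2) + 2·(-1) + 7] = -0.5.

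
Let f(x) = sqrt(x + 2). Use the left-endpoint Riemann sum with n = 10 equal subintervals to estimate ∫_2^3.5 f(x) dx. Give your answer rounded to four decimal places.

Δx = (3.5 − 2)/10 = 0.15.
Left endpoints: 2, 2.15, 2.3, 2.45, 2.6, 2.75, 2.9, 3.05, 3.2, 3.35.
f(2) ≈ 2.0000, f(2.15) ≈ 2.0372, f(2.3) ≈ 2.0736, f(2.45) ≈ 2.1095, f(2.6) ≈ 2.1448, f(2.75) ≈ 2.1794, f(2.9) ≈ 2.2136, f(3.05) ≈ 2.2472, f(3.2) ≈ 2.2804, f(3.35) ≈ 2.3130.
Sum = Δx · [f(2) + f(2.15) + f(2.3) + ...].
Sum ≈ 3.2398.

3.2398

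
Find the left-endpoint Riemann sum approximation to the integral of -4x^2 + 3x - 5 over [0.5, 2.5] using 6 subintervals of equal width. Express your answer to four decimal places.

-18.8148

Δx = (2.5 − 0.5)/6 = 1/3.
Left endpoints: 0.5, 5/6, 7/6, 1.5, 11/6, 13/6.
f(0.5) = -4.5, f(5/6) = -95/18, f(7/6) = -125/18, f(1.5) = -9.5, f(11/6) = -233/18, f(13/6) = -311/18.
Sum = Δx · [f(0.5) + f(5/6) + f(7/6) + ...].
Sum ≈ -18.8148.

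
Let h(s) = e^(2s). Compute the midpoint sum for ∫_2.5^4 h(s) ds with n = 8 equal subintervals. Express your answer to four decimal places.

1408.0079

Δs = (4 − 2.5)/8 = 0.1875.
Midpoints: 2.59375, 2.78125, 2.96875, 3.15625, 3.34375, 3.53125, 3.71875, 3.90625.
h(2.59375) ≈ 179.0204, h(2.78125) ≈ 260.4732, h(2.96875) ≈ 378.9863, h(3.15625) ≈ 551.4218, h(3.34375) ≈ 802.3140, h(3.53125) ≈ 1167.3599, h(3.71875) ≈ 1698.4987, h(3.90625) ≈ 2471.3010.
Sum = Δs · [h(2.59375) + h(2.78125) + h(2.96875) + ...].
Sum ≈ 1408.0079.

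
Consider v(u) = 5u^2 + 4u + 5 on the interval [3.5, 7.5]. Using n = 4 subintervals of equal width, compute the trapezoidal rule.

Δu = (7.5 − 3.5)/4 = 1.
v(3.5) = 80.25, v(4.5) = 124.25, v(5.5) = 178.25, v(6.5) = 242.25, v(7.5) = 316.25.
T_4 = (Δu/2)·[v(u_0) + 2v(u_1) + 2v(u_2) + 2v(u_3) + v(u_4)].
Sum = 743.

743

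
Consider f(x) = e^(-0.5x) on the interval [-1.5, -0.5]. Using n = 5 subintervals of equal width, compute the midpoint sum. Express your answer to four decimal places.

Δx = (-0.5 − (-1.5))/5 = 0.2.
Midpoints: -1.4, -1.2, -1, -0.8, -0.6.
f(-1.4) ≈ 2.0138, f(-1.2) ≈ 1.8221, f(-1) ≈ 1.6487, f(-0.8) ≈ 1.4918, f(-0.6) ≈ 1.3499.
Sum = Δx · [f(-1.4) + f(-1.2) + f(-1) + f(-0.8) + f(-0.6)].
Sum ≈ 1.6653.

1.6653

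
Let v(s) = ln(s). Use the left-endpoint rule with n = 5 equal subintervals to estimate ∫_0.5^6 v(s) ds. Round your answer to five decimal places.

Δs = (6 − 0.5)/5 = 1.1.
Left endpoints: 0.5, 1.6, 2.7, 3.8, 4.9.
v(0.5) ≈ -0.69315, v(1.6) ≈ 0.47000, v(2.7) ≈ 0.99325, v(3.8) ≈ 1.33500, v(4.9) ≈ 1.58924.
Sum = Δs · [v(0.5) + v(1.6) + v(2.7) + v(3.8) + v(4.9)].
Sum ≈ 4.06378.

4.06378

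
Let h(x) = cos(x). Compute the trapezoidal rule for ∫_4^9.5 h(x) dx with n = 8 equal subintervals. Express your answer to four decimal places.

Δx = (9.5 − 4)/8 = 0.6875.
h(4) ≈ -0.6536, h(4.6875) ≈ -0.0249, h(5.375) ≈ 0.6152, h(6.0625) ≈ 0.9757, h(6.75) ≈ 0.8930, h(7.4375) ≈ 0.4045, h(8.125) ≈ -0.2677, h(8.8125) ≈ -0.8183, h(9.5) ≈ -0.9972.
T_8 = (Δx/2)·[h(x_0) + 2h(x_1) + ... + 2h(x_{7}) + h(x_8)].
Sum ≈ 0.6546.

0.6546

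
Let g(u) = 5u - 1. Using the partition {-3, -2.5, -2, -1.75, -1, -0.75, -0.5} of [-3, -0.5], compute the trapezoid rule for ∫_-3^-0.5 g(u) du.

Subinterval widths: 0.5, 0.5, 0.25, 0.75, 0.25, 0.25.
g(-3) = -16, g(-2.5) = -13.5, g(-2) = -11, g(-1.75) = -9.75, g(-1) = -6, g(-0.75) = -4.75, g(-0.5) = -3.5.
On each subinterval the trapezoid contributes (Δu_i/2)·[g(u_{i-1}) + g(u_i)].
Sum = -24.375.

-24.375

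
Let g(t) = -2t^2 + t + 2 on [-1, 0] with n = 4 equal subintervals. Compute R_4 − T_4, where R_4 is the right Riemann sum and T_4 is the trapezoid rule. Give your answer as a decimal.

R_4 = 1.1875.
T_4 = 0.8125.
R_4 − T_4 = 0.375.

0.375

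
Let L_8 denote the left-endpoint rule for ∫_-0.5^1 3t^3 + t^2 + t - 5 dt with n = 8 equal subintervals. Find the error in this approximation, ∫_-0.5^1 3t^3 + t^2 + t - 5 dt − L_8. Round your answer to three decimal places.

0.499

Exact integral: ∫_-0.5^1 f(t) dt = -6.046875.
L_8 ≈ -6.54565.
Error ≈ -6.046875 − (-6.54565) ≈ 0.499.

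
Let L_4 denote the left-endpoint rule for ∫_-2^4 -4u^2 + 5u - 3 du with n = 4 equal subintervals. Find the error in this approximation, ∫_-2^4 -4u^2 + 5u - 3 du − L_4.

Exact integral: ∫_-2^4 f(u) du = -84.
L_4 = -79.5.
Error = -84 − (-79.5) = -4.5.

-4.5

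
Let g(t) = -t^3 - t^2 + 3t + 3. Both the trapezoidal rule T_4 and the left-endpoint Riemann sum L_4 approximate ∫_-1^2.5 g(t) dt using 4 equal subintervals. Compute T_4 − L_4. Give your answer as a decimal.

T_4 ≈ 1.866211.
L_4 ≈ 6.842773.
T_4 − L_4 = -4.9765625.

-4.9765625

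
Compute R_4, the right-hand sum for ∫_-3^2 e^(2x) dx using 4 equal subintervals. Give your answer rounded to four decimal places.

Δx = (2 − (-3))/4 = 1.25.
Right endpoints: -1.75, -0.5, 0.75, 2.
f(-1.75) ≈ 0.0302, f(-0.5) ≈ 0.3679, f(0.75) ≈ 4.4817, f(2) ≈ 54.5982.
Sum = Δx · [f(-1.75) + f(-0.5) + f(0.75) + f(2)].
Sum ≈ 74.3474.

74.3474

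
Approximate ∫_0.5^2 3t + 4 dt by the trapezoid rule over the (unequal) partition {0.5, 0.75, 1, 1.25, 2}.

Subinterval widths: 0.25, 0.25, 0.25, 0.75.
f(0.5) = 5.5, f(0.75) = 6.25, f(1) = 7, f(1.25) = 7.75, f(2) = 10.
On each subinterval the trapezoid contributes (Δt_i/2)·[f(t_{i-1}) + f(t_i)].
Sum = 11.625.

11.625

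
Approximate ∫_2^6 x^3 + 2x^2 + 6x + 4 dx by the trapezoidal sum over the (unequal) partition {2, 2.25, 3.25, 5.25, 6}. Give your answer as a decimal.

Subinterval widths: 0.25, 1, 2, 0.75.
f(2) = 32, f(2.25) = 39.015625, f(3.25) = 78.953125, f(5.25) = 235.328125, f(6) = 328.
On each subinterval the trapezoid contributes (Δx_i/2)·[f(x_{i-1}) + f(x_i)].
Sum = 593.390625.

593.390625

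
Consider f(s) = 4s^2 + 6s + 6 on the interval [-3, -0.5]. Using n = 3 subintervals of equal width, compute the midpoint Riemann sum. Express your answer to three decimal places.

24.005

Δs = (-0.5 − (-3))/3 = 5/6.
Midpoints: -31/12, -1.75, -11/12.
f(-31/12) = 619/36, f(-1.75) = 7.75, f(-11/12) = 139/36.
Sum = Δs · [f(-31/12) + f(-1.75) + f(-11/12)].
Sum ≈ 24.005.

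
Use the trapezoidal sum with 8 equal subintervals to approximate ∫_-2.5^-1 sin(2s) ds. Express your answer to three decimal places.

Δs = (-1 − (-2.5))/8 = 0.1875.
f(-2.5) ≈ 0.959, f(-2.3125) ≈ 0.996, f(-2.125) ≈ 0.895, f(-1.9375) ≈ 0.669, f(-1.75) ≈ 0.351, f(-1.5625) ≈ -0.017, f(-1.375) ≈ -0.382, f(-1.1875) ≈ -0.694, f(-1) ≈ -0.909.
T_8 = (Δs/2)·[f(s_0) + 2f(s_1) + ... + 2f(s_{7}) + f(s_8)].
Sum ≈ 0.346.

0.346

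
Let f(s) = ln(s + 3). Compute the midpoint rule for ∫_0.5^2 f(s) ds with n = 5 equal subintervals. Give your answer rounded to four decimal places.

2.1628

Δs = (2 − 0.5)/5 = 0.3.
Midpoints: 0.65, 0.95, 1.25, 1.55, 1.85.
f(0.65) ≈ 1.2947, f(0.95) ≈ 1.3737, f(1.25) ≈ 1.4469, f(1.55) ≈ 1.5151, f(1.85) ≈ 1.5790.
Sum = Δs · [f(0.65) + f(0.95) + f(1.25) + f(1.55) + f(1.85)].
Sum ≈ 2.1628.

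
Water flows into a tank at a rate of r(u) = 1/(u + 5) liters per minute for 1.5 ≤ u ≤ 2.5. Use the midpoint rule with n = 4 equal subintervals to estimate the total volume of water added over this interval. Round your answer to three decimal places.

Δu = (2.5 − 1.5)/4 = 0.25.
Midpoints: 1.625, 1.875, 2.125, 2.375.
r(1.625) = 8/53, r(1.875) = 8/55, r(2.125) = 8/57, r(2.375) = 8/59.
Sum = Δu · [r(1.625) + r(1.875) + r(2.125) + r(2.375)].
Sum ≈ 0.143.

0.143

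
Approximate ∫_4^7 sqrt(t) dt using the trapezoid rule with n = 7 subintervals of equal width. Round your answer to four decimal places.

Δt = (7 − 4)/7 = 3/7.
f(4) ≈ 2.0000, f(31/7) ≈ 2.1044, f(34/7) ≈ 2.2039, f(37/7) ≈ 2.2991, f(40/7) ≈ 2.3905, f(43/7) ≈ 2.4785, f(46/7) ≈ 2.5635, f(7) ≈ 2.6458.
T_7 = (Δt/2)·[f(t_0) + 2f(t_1) + ... + 2f(t_{6}) + f(t_7)].
Sum ≈ 7.0126.

7.0126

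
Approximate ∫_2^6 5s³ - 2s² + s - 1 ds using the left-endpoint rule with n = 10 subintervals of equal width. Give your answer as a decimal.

1283.52

Δs = (6 − 2)/10 = 0.4.
Left endpoints: 2, 2.4, 2.8, 3.2, 3.6, 4, 4.4, 4.8, 5.2, 5.6.
f(2) = 33, f(2.4) = 59, f(2.8) = 95.88, f(3.2) = 145.56, f(3.6) = 209.96, f(4) = 291, f(4.4) = 390.6, f(4.8) = 510.68, f(5.2) = 653.16, f(5.6) = 819.96.
Sum = Δs · [f(2) + f(2.4) + f(2.8) + ...].
Sum = 1283.52.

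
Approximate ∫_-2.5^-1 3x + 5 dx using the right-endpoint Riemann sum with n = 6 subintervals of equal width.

0.1875

Δx = (-1 − (-2.5))/6 = 0.25.
Right endpoints: -2.25, -2, -1.75, -1.5, -1.25, -1.
f(-2.25) = -1.75, f(-2) = -1, f(-1.75) = -0.25, f(-1.5) = 0.5, f(-1.25) = 1.25, f(-1) = 2.
Sum = Δx · [f(-2.25) + f(-2) + f(-1.75) + ...].
Sum = 0.1875.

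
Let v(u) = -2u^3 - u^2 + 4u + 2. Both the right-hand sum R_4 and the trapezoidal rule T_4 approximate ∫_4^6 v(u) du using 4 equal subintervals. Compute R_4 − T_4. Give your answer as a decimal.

R_4 = -608.25.
T_4 = -529.25.
R_4 − T_4 = -79.

-79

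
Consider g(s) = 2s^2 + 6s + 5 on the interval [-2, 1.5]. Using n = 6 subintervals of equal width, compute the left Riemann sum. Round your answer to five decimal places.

Δs = (1.5 − (-2))/6 = 7/12.
Left endpoints: -2, -17/12, -5/6, -0.25, 1/3, 11/12.
g(-2) = 1, g(-17/12) = 37/72, g(-5/6) = 25/18, g(-0.25) = 3.625, g(1/3) = 65/9, g(11/12) = 877/72.
Sum = Δs · [g(-2) + g(-17/12) + g(-5/6) + ...].
Sum ≈ 15.12616.

15.12616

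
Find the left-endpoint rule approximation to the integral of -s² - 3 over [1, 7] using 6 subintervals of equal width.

-109

Δs = (7 − 1)/6 = 1.
Left endpoints: 1, 2, 3, 4, 5, 6.
f(1) = -4, f(2) = -7, f(3) = -12, f(4) = -19, f(5) = -28, f(6) = -39.
Sum = Δs · [f(1) + f(2) + f(3) + ...].
Sum = -109.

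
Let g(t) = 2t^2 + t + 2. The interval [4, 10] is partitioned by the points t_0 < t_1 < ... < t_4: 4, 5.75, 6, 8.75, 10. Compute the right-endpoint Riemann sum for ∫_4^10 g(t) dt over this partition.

864.9375

Subinterval widths: 1.75, 0.25, 2.75, 1.25.
Right endpoints: 5.75, 6, 8.75, 10.
g(5.75) = 73.875, g(6) = 80, g(8.75) = 163.875, g(10) = 212.
Sum = Σ Δt_i · g(t_i).
Sum = 864.9375.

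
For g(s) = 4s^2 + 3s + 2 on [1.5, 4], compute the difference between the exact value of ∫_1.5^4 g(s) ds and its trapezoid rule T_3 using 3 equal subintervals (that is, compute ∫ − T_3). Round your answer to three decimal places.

-1.157

Exact integral: ∫_1.5^4 g(s) ds ≈ 106.45833.
T_3 ≈ 107.61574.
Error ≈ 106.45833 − 107.61574 ≈ -1.157.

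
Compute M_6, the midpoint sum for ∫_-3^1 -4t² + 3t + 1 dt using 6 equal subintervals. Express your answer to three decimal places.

Δt = (1 − (-3))/6 = 2/3.
Midpoints: -8/3, -2, -4/3, -2/3, 0, 2/3.
f(-8/3) = -319/9, f(-2) = -21, f(-4/3) = -91/9, f(-2/3) = -25/9, f(0) = 1, f(2/3) = 11/9.
Sum = Δt · [f(-8/3) + f(-2) + f(-4/3) + ...].
Sum ≈ -44.741.

-44.741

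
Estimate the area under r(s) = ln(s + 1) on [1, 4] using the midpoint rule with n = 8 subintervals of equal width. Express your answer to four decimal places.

Δs = (4 − 1)/8 = 0.375.
Midpoints: 1.1875, 1.5625, 1.9375, 2.3125, 2.6875, 3.0625, 3.4375, 3.8125.
r(1.1875) ≈ 0.7828, r(1.5625) ≈ 0.9410, r(1.9375) ≈ 1.0776, r(2.3125) ≈ 1.1977, r(2.6875) ≈ 1.3049, r(3.0625) ≈ 1.4018, r(3.4375) ≈ 1.4901, r(3.8125) ≈ 1.5712.
Sum = Δs · [r(1.1875) + r(1.5625) + r(1.9375) + ...].
Sum ≈ 3.6626.

3.6626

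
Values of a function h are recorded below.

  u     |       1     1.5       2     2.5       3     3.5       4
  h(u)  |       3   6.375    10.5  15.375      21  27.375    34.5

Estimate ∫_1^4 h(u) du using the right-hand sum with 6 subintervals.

Δu = 0.5.
Sum = 0.5·[6.375 + 10.5 + 15.375 + 21 + 27.375 + 34.5] = 57.5625.

57.5625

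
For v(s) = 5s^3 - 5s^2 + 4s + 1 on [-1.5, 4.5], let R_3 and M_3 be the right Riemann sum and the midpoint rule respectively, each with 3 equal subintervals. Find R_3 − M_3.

511.5

R_3 = 867.25.
M_3 = 355.75.
R_3 − M_3 = 511.5.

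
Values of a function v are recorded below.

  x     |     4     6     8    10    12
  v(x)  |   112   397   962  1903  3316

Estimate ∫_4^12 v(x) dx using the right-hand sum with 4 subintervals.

Δx = 2.
Sum = 2·[397 + 962 + 1903 + 3316] = 13156.

13156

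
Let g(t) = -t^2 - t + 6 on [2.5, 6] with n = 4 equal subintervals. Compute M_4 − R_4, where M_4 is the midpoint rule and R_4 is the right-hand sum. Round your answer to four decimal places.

M_4 ≈ -60.443359.
R_4 = -75.66015625.
M_4 − R_4 ≈ 15.2168.

15.2168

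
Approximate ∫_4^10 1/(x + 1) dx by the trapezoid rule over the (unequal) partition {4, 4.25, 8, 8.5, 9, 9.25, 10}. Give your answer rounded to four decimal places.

0.8151

Subinterval widths: 0.25, 3.75, 0.5, 0.5, 0.25, 0.75.
f(4) = 0.2, f(4.25) = 4/21, f(8) = 1/9, f(8.5) = 2/19, f(9) = 0.1, f(9.25) = 4/41, f(10) = 1/11.
On each subinterval the trapezoid contributes (Δx_i/2)·[f(x_{i-1}) + f(x_i)].
Sum ≈ 0.8151.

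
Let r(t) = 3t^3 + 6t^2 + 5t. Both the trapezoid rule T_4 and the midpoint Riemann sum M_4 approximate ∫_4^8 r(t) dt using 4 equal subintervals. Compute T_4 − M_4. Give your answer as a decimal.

T_4 = 3936.
M_4 = 3876.
T_4 − M_4 = 60.

60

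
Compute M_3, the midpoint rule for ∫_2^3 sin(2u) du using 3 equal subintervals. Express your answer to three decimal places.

Δu = (3 − 2)/3 = 1/3.
Midpoints: 13/6, 2.5, 17/6.
f(13/6) ≈ -0.929, f(2.5) ≈ -0.959, f(17/6) ≈ -0.578.
Sum = Δu · [f(13/6) + f(2.5) + f(17/6)].
Sum ≈ -0.822.

-0.822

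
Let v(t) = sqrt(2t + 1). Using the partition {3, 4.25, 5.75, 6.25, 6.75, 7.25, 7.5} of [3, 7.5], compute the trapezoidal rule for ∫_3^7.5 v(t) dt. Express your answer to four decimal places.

Subinterval widths: 1.25, 1.5, 0.5, 0.5, 0.5, 0.25.
v(3) ≈ 2.6458, v(4.25) ≈ 3.0822, v(5.75) ≈ 3.5355, v(6.25) ≈ 3.6742, v(6.75) ≈ 3.8079, v(7.25) ≈ 3.9370, v(7.5) ≈ 4.0000.
On each subinterval the trapezoid contributes (Δt_i/2)·[v(t_{i-1}) + v(t_i)].
Sum ≈ 15.1446.

15.1446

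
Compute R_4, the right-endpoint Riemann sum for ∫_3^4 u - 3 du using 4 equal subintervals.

0.625

Δu = (4 − 3)/4 = 0.25.
Right endpoints: 3.25, 3.5, 3.75, 4.
f(3.25) = 0.25, f(3.5) = 0.5, f(3.75) = 0.75, f(4) = 1.
Sum = Δu · [f(3.25) + f(3.5) + f(3.75) + f(4)].
Sum = 0.625.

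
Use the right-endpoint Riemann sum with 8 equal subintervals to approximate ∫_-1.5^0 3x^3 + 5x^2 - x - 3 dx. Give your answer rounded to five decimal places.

-1.80835

Δx = (0 − (-1.5))/8 = 0.1875.
Right endpoints: -1.3125, -1.125, -0.9375, -0.75, -0.5625, -0.375, -0.1875, 0.
f(-1.3125) = 585/4096, f(-1.125) = 93/512, f(-0.9375) = -573/4096, f(-0.75) = -0.703125, f(-0.5625) = -5691/4096, f(-0.375) = -1065/512, f(-0.1875) = -10881/4096, f(0) = -3.
Sum = Δx · [f(-1.3125) + f(-1.125) + f(-0.9375) + ...].
Sum ≈ -1.80835.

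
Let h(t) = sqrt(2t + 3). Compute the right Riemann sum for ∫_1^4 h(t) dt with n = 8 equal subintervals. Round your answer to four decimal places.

8.6351

Δt = (4 − 1)/8 = 0.375.
Right endpoints: 1.375, 1.75, 2.125, 2.5, 2.875, 3.25, 3.625, 4.
h(1.375) ≈ 2.3979, h(1.75) ≈ 2.5495, h(2.125) ≈ 2.6926, h(2.5) ≈ 2.8284, h(2.875) ≈ 2.9580, h(3.25) ≈ 3.0822, h(3.625) ≈ 3.2016, h(4) ≈ 3.3166.
Sum = Δt · [h(1.375) + h(1.75) + h(2.125) + ...].
Sum ≈ 8.6351.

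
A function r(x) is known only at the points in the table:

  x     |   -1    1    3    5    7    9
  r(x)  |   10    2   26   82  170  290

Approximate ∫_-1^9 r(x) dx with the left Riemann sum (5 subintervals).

Δx = 2.
Sum = 2·[10 + 2 + 26 + 82 + 170] = 580.

580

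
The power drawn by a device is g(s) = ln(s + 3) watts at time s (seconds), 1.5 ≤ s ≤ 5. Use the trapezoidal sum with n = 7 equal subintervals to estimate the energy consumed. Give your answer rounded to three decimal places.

6.365

Δs = (5 − 1.5)/7 = 0.5.
g(1.5) ≈ 1.504, g(2) ≈ 1.609, g(2.5) ≈ 1.705, g(3) ≈ 1.792, g(3.5) ≈ 1.872, g(4) ≈ 1.946, g(4.5) ≈ 2.015, g(5) ≈ 2.079.
T_7 = (Δs/2)·[g(s_0) + 2g(s_1) + ... + 2g(s_{6}) + g(s_7)].
Sum ≈ 6.365.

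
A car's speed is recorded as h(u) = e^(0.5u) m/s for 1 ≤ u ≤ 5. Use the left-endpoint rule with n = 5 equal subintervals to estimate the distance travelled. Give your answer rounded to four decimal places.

Δu = (5 − 1)/5 = 0.8.
Left endpoints: 1, 1.8, 2.6, 3.4, 4.2.
h(1) ≈ 1.6487, h(1.8) ≈ 2.4596, h(2.6) ≈ 3.6693, h(3.4) ≈ 5.4739, h(4.2) ≈ 8.1662.
Sum = Δu · [h(1) + h(1.8) + h(2.6) + h(3.4) + h(4.2)].
Sum ≈ 17.1342.

17.1342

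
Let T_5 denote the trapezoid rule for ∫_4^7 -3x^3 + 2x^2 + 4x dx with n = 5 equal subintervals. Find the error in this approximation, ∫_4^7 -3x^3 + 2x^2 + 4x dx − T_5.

Exact integral: ∫_4^7 f(x) dx = -1356.75.
T_5 = -1365.3.
Error = -1356.75 − (-1365.3) = 8.55.

8.55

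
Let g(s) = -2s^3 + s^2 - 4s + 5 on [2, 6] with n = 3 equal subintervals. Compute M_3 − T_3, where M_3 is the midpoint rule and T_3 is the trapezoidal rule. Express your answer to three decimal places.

M_3 ≈ -601.03704.
T_3 ≈ -641.92593.
M_3 − T_3 ≈ 40.889.

40.889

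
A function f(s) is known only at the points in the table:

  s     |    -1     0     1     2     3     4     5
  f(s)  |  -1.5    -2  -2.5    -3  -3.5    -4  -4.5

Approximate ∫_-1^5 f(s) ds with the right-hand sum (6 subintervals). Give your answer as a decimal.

Δs = 1.
Sum = 1·[(-2) + (-2.5) + (-3) + (-3.5) + (-4) + (-4.5)] = -19.5.

-19.5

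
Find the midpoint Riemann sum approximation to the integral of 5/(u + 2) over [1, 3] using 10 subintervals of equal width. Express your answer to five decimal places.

2.55354

Δu = (3 − 1)/10 = 0.2.
Midpoints: 1.1, 1.3, 1.5, 1.7, 1.9, 2.1, 2.3, 2.5, 2.7, 2.9.
f(1.1) = 50/31, f(1.3) = 50/33, f(1.5) = 10/7, f(1.7) = 50/37, f(1.9) = 50/39, f(2.1) = 50/41, f(2.3) = 50/43, f(2.5) = 10/9, f(2.7) = 50/47, f(2.9) = 50/49.
Sum = Δu · [f(1.1) + f(1.3) + f(1.5) + ...].
Sum ≈ 2.55354.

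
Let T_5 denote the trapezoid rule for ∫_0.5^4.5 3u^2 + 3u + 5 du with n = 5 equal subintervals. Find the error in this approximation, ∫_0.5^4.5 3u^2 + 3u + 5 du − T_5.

Exact integral: ∫_0.5^4.5 f(u) du = 141.
T_5 = 142.28.
Error = 141 − 142.28 = -1.28.

-1.28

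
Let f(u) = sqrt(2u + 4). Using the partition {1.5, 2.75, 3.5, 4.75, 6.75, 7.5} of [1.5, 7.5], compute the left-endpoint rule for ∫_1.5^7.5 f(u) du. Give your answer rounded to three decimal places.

20.251

Subinterval widths: 1.25, 0.75, 1.25, 2, 0.75.
Left endpoints: 1.5, 2.75, 3.5, 4.75, 6.75.
f(1.5) ≈ 2.646, f(2.75) ≈ 3.082, f(3.5) ≈ 3.317, f(4.75) ≈ 3.674, f(6.75) ≈ 4.183.
Sum = Σ Δu_i · f(u_i).
Sum ≈ 20.251.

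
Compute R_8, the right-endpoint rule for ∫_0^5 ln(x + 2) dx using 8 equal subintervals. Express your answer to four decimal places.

Δx = (5 − 0)/8 = 0.625.
Right endpoints: 0.625, 1.25, 1.875, 2.5, 3.125, 3.75, 4.375, 5.
f(0.625) ≈ 0.9651, f(1.25) ≈ 1.1787, f(1.875) ≈ 1.3545, f(2.5) ≈ 1.5041, f(3.125) ≈ 1.6341, f(3.75) ≈ 1.7492, f(4.375) ≈ 1.8524, f(5) ≈ 1.9459.
Sum = Δx · [f(0.625) + f(1.25) + f(1.875) + ...].
Sum ≈ 7.6150.

7.6150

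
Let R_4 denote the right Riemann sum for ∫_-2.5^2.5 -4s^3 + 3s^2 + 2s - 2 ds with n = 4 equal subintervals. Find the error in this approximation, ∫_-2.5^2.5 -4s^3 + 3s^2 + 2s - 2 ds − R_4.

67.96875

Exact integral: ∫_-2.5^2.5 f(s) ds = 21.25.
R_4 = -46.71875.
Error = 21.25 − (-46.71875) = 67.96875.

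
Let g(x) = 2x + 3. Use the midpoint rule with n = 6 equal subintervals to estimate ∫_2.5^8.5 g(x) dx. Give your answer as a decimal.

Δx = (8.5 − 2.5)/6 = 1.
Midpoints: 3, 4, 5, 6, 7, 8.
g(3) = 9, g(4) = 11, g(5) = 13, g(6) = 15, g(7) = 17, g(8) = 19.
Sum = Δx · [g(3) + g(4) + g(5) + ...].
Sum = 84.

84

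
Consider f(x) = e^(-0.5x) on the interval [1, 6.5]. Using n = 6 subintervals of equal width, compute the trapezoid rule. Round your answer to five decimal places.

1.15532

Δx = (6.5 − 1)/6 = 11/12.
f(1) ≈ 0.60653, f(23/12) ≈ 0.38353, f(17/6) ≈ 0.24252, f(3.75) ≈ 0.15335, f(14/3) ≈ 0.09697, f(67/12) ≈ 0.06132, f(6.5) ≈ 0.03877.
T_6 = (Δx/2)·[f(x_0) + 2f(x_1) + ... + 2f(x_{5}) + f(x_6)].
Sum ≈ 1.15532.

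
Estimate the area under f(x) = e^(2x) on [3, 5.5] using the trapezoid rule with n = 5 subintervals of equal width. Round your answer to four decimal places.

32172.9631

Δx = (5.5 − 3)/5 = 0.5.
f(3) ≈ 403.4288, f(3.5) ≈ 1096.6332, f(4) ≈ 2980.9580, f(4.5) ≈ 8103.0839, f(5) ≈ 22026.4658, f(5.5) ≈ 59874.1417.
T_5 = (Δx/2)·[f(x_0) + 2f(x_1) + ... + 2f(x_{4}) + f(x_5)].
Sum ≈ 32172.9631.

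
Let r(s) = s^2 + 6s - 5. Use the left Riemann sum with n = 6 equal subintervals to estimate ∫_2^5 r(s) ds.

Δs = (5 − 2)/6 = 0.5.
Left endpoints: 2, 2.5, 3, 3.5, 4, 4.5.
r(2) = 11, r(2.5) = 16.25, r(3) = 22, r(3.5) = 28.25, r(4) = 35, r(4.5) = 42.25.
Sum = Δs · [r(2) + r(2.5) + r(3) + ...].
Sum = 77.375.

77.375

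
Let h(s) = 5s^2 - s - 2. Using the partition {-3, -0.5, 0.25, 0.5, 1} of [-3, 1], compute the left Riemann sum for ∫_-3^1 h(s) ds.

113.703125

Subinterval widths: 2.5, 0.75, 0.25, 0.5.
Left endpoints: -3, -0.5, 0.25, 0.5.
h(-3) = 46, h(-0.5) = -0.25, h(0.25) = -1.9375, h(0.5) = -1.25.
Sum = Σ Δs_i · h(s_i).
Sum = 113.703125.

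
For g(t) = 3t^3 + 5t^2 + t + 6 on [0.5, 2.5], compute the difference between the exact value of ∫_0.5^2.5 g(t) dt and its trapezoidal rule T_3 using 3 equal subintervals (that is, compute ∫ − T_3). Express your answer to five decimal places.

Exact integral: ∫_0.5^2.5 g(t) dt ≈ 70.0833333.
T_3 ≈ 72.8240741.
Error ≈ 70.0833333 − 72.8240741 ≈ -2.74074.

-2.74074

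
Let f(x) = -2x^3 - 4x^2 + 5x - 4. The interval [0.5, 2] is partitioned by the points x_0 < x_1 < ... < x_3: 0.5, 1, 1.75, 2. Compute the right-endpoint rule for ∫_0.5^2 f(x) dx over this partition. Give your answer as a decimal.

-22.6640625

Subinterval widths: 0.5, 0.75, 0.25.
Right endpoints: 1, 1.75, 2.
f(1) = -5, f(1.75) = -18.21875, f(2) = -26.
Sum = Σ Δx_i · f(x_i).
Sum = -22.6640625.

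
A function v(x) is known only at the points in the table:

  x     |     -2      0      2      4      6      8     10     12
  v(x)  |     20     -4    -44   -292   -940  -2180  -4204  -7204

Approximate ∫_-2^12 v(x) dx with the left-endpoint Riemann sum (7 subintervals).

Δx = 2.
Sum = 2·[20 + (-4) + (-44) + (-292) + (-940) + (-2180) + (-4204)] = -15288.

-15288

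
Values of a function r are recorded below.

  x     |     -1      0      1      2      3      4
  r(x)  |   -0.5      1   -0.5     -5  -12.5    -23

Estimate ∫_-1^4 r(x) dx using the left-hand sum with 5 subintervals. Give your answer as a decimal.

-17.5

Δx = 1.
Sum = 1·[(-0.5) + 1 + (-0.5) + (-5) + (-12.5)] = -17.5.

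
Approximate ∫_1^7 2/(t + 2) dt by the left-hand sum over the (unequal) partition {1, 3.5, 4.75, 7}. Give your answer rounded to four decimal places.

2.7879

Subinterval widths: 2.5, 1.25, 2.25.
Left endpoints: 1, 3.5, 4.75.
f(1) = 2/3, f(3.5) = 4/11, f(4.75) = 8/27.
Sum = Σ Δt_i · f(t_i).
Sum ≈ 2.7879.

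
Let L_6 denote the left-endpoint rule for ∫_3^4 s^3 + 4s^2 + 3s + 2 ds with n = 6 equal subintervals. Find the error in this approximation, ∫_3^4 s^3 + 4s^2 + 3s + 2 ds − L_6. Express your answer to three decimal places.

5.600

Exact integral: ∫_3^4 f(s) ds ≈ 105.58333.
L_6 ≈ 99.98380.
Error ≈ 105.58333 − 99.98380 ≈ 5.600.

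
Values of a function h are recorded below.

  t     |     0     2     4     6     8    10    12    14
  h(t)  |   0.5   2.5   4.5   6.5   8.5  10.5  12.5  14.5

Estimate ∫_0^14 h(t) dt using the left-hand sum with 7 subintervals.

91

Δt = 2.
Sum = 2·[0.5 + 2.5 + 4.5 + 6.5 + 8.5 + 10.5 + 12.5] = 91.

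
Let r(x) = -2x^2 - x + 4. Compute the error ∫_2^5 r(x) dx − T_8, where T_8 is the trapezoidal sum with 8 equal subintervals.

Exact integral: ∫_2^5 r(x) dx = -76.5.
T_8 = -76.640625.
Error = -76.5 − (-76.640625) = 0.140625.

0.140625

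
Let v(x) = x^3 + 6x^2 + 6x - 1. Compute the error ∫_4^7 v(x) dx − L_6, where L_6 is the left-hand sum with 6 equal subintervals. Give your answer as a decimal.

120.9375

Exact integral: ∫_4^7 v(x) dx = 1190.25.
L_6 = 1069.3125.
Error = 1190.25 − 1069.3125 = 120.9375.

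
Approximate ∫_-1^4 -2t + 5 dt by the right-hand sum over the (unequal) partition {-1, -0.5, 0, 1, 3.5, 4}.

Subinterval widths: 0.5, 0.5, 1, 2.5, 0.5.
Right endpoints: -0.5, 0, 1, 3.5, 4.
f(-0.5) = 6, f(0) = 5, f(1) = 3, f(3.5) = -2, f(4) = -3.
Sum = Σ Δt_i · f(t_i).
Sum = 2.

2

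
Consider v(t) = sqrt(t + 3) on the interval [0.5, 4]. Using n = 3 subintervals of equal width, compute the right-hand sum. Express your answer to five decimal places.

Δt = (4 − 0.5)/3 = 7/6.
Right endpoints: 5/3, 17/6, 4.
v(5/3) ≈ 2.16025, v(17/6) ≈ 2.41523, v(4) ≈ 2.64575.
Sum = Δt · [v(5/3) + v(17/6) + v(4)].
Sum ≈ 8.42477.

8.42477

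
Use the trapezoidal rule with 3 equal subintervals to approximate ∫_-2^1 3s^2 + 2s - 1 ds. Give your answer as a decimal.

Δs = (1 − (-2))/3 = 1.
f(-2) = 7, f(-1) = 0, f(0) = -1, f(1) = 4.
T_3 = (Δs/2)·[f(s_0) + 2f(s_1) + 2f(s_2) + f(s_3)].
Sum = 4.5.

4.5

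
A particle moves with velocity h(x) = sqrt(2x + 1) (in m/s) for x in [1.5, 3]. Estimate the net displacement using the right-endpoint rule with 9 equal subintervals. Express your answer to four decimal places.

Δx = (3 − 1.5)/9 = 1/6.
Right endpoints: 5/3, 11/6, 2, 13/6, 7/3, 2.5, 8/3, 17/6, 3.
h(5/3) ≈ 2.0817, h(11/6) ≈ 2.1602, h(2) ≈ 2.2361, h(13/6) ≈ 2.3094, h(7/3) ≈ 2.3805, h(2.5) ≈ 2.4495, h(8/3) ≈ 2.5166, h(17/6) ≈ 2.5820, h(3) ≈ 2.6458.
Sum = Δx · [h(5/3) + h(11/6) + h(2) + ...].
Sum ≈ 3.5603.

3.5603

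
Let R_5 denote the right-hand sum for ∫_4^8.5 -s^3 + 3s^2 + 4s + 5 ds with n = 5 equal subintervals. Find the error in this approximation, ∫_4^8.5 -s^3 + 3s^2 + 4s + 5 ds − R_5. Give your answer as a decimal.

Exact integral: ∫_4^8.5 f(s) ds = -555.890625.
R_5 = -728.9775.
Error = -555.890625 − (-728.9775) = 173.086875.

173.086875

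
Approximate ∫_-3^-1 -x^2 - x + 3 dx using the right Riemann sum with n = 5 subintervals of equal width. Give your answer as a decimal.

2.48

Δx = (-1 − (-3))/5 = 0.4.
Right endpoints: -2.6, -2.2, -1.8, -1.4, -1.
f(-2.6) = -1.16, f(-2.2) = 0.36, f(-1.8) = 1.56, f(-1.4) = 2.44, f(-1) = 3.
Sum = Δx · [f(-2.6) + f(-2.2) + f(-1.8) + f(-1.4) + f(-1)].
Sum = 2.48.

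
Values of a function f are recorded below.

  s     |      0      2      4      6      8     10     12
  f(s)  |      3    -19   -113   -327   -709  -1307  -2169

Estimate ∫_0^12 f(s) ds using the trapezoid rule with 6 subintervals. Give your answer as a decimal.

Δs = 2.
T_6 = (2/2)·[3 + 2·(-19) + 2·(-113) + 2·(-327) + 2·(-709) + 2·(-1307) + (-2169)] = -7116.

-7116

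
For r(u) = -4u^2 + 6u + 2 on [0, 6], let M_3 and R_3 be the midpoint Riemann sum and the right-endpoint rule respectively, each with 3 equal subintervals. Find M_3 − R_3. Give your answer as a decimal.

132

M_3 = -160.
R_3 = -292.
M_3 − R_3 = 132.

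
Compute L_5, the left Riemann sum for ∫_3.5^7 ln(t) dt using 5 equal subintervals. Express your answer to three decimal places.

5.488

Δt = (7 − 3.5)/5 = 0.7.
Left endpoints: 3.5, 4.2, 4.9, 5.6, 6.3.
f(3.5) ≈ 1.253, f(4.2) ≈ 1.435, f(4.9) ≈ 1.589, f(5.6) ≈ 1.723, f(6.3) ≈ 1.841.
Sum = Δt · [f(3.5) + f(4.2) + f(4.9) + f(5.6) + f(6.3)].
Sum ≈ 5.488.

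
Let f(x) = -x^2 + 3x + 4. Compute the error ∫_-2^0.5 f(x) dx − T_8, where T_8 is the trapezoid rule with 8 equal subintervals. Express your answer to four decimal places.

0.0407

Exact integral: ∫_-2^0.5 f(x) dx ≈ 1.666667.
T_8 ≈ 1.625977.
Error ≈ 1.666667 − 1.625977 ≈ 0.0407.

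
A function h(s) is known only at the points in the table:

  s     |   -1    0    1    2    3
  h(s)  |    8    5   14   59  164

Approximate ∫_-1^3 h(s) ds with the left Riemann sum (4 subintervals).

86

Δs = 1.
Sum = 1·[8 + 5 + 14 + 59] = 86.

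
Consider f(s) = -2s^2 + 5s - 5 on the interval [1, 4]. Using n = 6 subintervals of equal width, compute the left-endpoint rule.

Δs = (4 − 1)/6 = 0.5.
Left endpoints: 1, 1.5, 2, 2.5, 3, 3.5.
f(1) = -2, f(1.5) = -2, f(2) = -3, f(2.5) = -5, f(3) = -8, f(3.5) = -12.
Sum = Δs · [f(1) + f(1.5) + f(2) + ...].
Sum = -16.

-16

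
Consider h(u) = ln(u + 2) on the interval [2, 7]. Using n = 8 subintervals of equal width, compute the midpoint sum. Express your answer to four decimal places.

Δu = (7 − 2)/8 = 0.625.
Midpoints: 2.3125, 2.9375, 3.5625, 4.1875, 4.8125, 5.4375, 6.0625, 6.6875.
h(2.3125) ≈ 1.4615, h(2.9375) ≈ 1.5969, h(3.5625) ≈ 1.7160, h(4.1875) ≈ 1.8225, h(4.8125) ≈ 1.9188, h(5.4375) ≈ 2.0065, h(6.0625) ≈ 2.0872, h(6.6875) ≈ 2.1619.
Sum = Δu · [h(2.3125) + h(2.9375) + h(3.5625) + ...].
Sum ≈ 9.2321.

9.2321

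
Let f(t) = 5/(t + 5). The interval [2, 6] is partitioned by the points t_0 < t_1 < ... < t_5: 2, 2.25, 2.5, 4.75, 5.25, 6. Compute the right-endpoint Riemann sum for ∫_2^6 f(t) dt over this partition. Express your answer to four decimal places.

2.0777

Subinterval widths: 0.25, 0.25, 2.25, 0.5, 0.75.
Right endpoints: 2.25, 2.5, 4.75, 5.25, 6.
f(2.25) = 20/29, f(2.5) = 2/3, f(4.75) = 20/39, f(5.25) = 20/41, f(6) = 5/11.
Sum = Σ Δt_i · f(t_i).
Sum ≈ 2.0777.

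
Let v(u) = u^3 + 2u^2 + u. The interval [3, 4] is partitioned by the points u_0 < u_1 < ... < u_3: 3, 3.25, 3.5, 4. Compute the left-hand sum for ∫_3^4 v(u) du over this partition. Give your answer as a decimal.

62.11328125

Subinterval widths: 0.25, 0.25, 0.5.
Left endpoints: 3, 3.25, 3.5.
v(3) = 48, v(3.25) = 58.703125, v(3.5) = 70.875.
Sum = Σ Δu_i · v(u_i).
Sum = 62.11328125.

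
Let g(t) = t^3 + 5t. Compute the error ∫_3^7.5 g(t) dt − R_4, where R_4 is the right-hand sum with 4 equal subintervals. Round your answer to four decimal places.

Exact integral: ∫_3^7.5 g(t) dt = 888.890625.
R_4 ≈ 1138.614258.
Error ≈ 888.890625 − 1138.614258 ≈ -249.7236.

-249.7236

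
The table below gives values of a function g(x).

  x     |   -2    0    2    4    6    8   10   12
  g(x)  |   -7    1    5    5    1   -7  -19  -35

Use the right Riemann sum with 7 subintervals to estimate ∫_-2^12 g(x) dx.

-98

Δx = 2.
Sum = 2·[1 + 5 + 5 + 1 + (-7) + (-19) + (-35)] = -98.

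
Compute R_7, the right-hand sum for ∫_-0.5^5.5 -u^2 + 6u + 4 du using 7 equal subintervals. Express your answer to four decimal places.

Δu = (5.5 − (-0.5))/7 = 6/7.
Right endpoints: 5/14, 17/14, 29/14, 41/14, 53/14, 65/14, 5.5.
f(5/14) = 1179/196, f(17/14) = 1923/196, f(29/14) = 2379/196, f(41/14) = 2547/196, f(53/14) = 2427/196, f(65/14) = 2019/196, f(5.5) = 6.75.
Sum = Δu · [f(5/14) + f(17/14) + f(29/14) + ...].
Sum ≈ 60.3367.

60.3367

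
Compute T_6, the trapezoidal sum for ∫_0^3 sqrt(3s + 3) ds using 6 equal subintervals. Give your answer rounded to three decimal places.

8.074

Δs = (3 − 0)/6 = 0.5.
f(0) ≈ 1.732, f(0.5) ≈ 2.121, f(1) ≈ 2.449, f(1.5) ≈ 2.739, f(2) ≈ 3.000, f(2.5) ≈ 3.240, f(3) ≈ 3.464.
T_6 = (Δs/2)·[f(s_0) + 2f(s_1) + ... + 2f(s_{5}) + f(s_6)].
Sum ≈ 8.074.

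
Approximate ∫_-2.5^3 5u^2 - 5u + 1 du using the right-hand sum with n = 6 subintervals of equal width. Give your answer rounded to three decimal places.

Δu = (3 − (-2.5))/6 = 11/12.
Right endpoints: -19/12, -2/3, 0.25, 7/6, 25/12, 3.
f(-19/12) = 3089/144, f(-2/3) = 59/9, f(0.25) = 0.0625, f(7/6) = 71/36, f(25/12) = 1769/144, f(3) = 31.
Sum = Δu · [f(-19/12) + f(-2/3) + f(0.25) + ...].
Sum ≈ 67.216.

67.216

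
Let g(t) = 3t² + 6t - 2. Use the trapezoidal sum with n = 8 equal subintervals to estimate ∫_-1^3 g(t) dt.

Δt = (3 − (-1))/8 = 0.5.
g(-1) = -5, g(-0.5) = -4.25, g(0) = -2, g(0.5) = 1.75, g(1) = 7, g(1.5) = 13.75, g(2) = 22, g(2.5) = 31.75, g(3) = 43.
T_8 = (Δt/2)·[g(t_0) + 2g(t_1) + ... + 2g(t_{7}) + g(t_8)].
Sum = 44.5.

44.5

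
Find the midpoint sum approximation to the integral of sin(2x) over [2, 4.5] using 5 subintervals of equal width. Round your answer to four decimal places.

Δx = (4.5 − 2)/5 = 0.5.
Midpoints: 2.25, 2.75, 3.25, 3.75, 4.25.
f(2.25) ≈ -0.9775, f(2.75) ≈ -0.7055, f(3.25) ≈ 0.2151, f(3.75) ≈ 0.9380, f(4.25) ≈ 0.7985.
Sum = Δx · [f(2.25) + f(2.75) + f(3.25) + f(3.75) + f(4.25)].
Sum ≈ 0.1343.

0.1343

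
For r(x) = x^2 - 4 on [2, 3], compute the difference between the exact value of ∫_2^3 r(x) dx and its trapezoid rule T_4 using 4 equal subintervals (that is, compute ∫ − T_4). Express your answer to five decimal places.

Exact integral: ∫_2^3 r(x) dx ≈ 2.3333333.
T_4 = 2.34375.
Error ≈ 2.3333333 − 2.34375 ≈ -0.01042.

-0.01042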